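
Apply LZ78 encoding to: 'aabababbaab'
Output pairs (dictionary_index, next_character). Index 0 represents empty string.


LZ78 encoding steps:
Dictionary: {0: ''}
Step 1: w='' (idx 0), next='a' -> output (0, 'a'), add 'a' as idx 1
Step 2: w='a' (idx 1), next='b' -> output (1, 'b'), add 'ab' as idx 2
Step 3: w='ab' (idx 2), next='a' -> output (2, 'a'), add 'aba' as idx 3
Step 4: w='' (idx 0), next='b' -> output (0, 'b'), add 'b' as idx 4
Step 5: w='b' (idx 4), next='a' -> output (4, 'a'), add 'ba' as idx 5
Step 6: w='ab' (idx 2), end of input -> output (2, '')


Encoded: [(0, 'a'), (1, 'b'), (2, 'a'), (0, 'b'), (4, 'a'), (2, '')]


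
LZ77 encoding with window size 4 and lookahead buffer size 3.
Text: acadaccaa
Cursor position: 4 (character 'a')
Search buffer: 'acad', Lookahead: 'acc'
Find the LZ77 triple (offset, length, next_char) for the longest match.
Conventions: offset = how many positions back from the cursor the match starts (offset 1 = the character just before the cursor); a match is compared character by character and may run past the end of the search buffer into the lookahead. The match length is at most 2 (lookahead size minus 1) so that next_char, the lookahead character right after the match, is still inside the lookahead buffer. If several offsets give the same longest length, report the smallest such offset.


Try each offset into the search buffer:
  offset=1 (pos 3, char 'd'): match length 0
  offset=2 (pos 2, char 'a'): match length 1
  offset=3 (pos 1, char 'c'): match length 0
  offset=4 (pos 0, char 'a'): match length 2
Longest match has length 2 at offset 4.
next_char = character at position 4 + 2 = 6 -> 'c'

Best match: offset=4, length=2 (matching 'ac' starting at position 0)
LZ77 triple: (4, 2, 'c')


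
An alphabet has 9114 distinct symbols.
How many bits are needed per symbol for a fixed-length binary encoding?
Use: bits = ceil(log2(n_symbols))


log2(9114) = 13.1539
Bracket: 2^13 = 8192 < 9114 <= 2^14 = 16384
So ceil(log2(9114)) = 14

bits = ceil(log2(9114)) = ceil(13.1539) = 14 bits


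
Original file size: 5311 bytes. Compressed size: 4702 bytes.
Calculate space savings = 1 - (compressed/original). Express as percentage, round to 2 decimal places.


ratio = compressed/original = 4702/5311 = 0.885332
savings = 1 - ratio = 1 - 0.885332 = 0.114668
as a percentage: 0.114668 * 100 = 11.47%

Space savings = 1 - 4702/5311 = 11.47%


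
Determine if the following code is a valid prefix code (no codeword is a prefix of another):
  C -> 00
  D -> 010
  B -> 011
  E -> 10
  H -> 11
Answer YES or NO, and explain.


Checking each pair (does one codeword prefix another?):
  C='00' vs D='010': no prefix
  C='00' vs B='011': no prefix
  C='00' vs E='10': no prefix
  C='00' vs H='11': no prefix
  D='010' vs C='00': no prefix
  D='010' vs B='011': no prefix
  D='010' vs E='10': no prefix
  D='010' vs H='11': no prefix
  B='011' vs C='00': no prefix
  B='011' vs D='010': no prefix
  B='011' vs E='10': no prefix
  B='011' vs H='11': no prefix
  E='10' vs C='00': no prefix
  E='10' vs D='010': no prefix
  E='10' vs B='011': no prefix
  E='10' vs H='11': no prefix
  H='11' vs C='00': no prefix
  H='11' vs D='010': no prefix
  H='11' vs B='011': no prefix
  H='11' vs E='10': no prefix
No violation found over all pairs.

YES -- this is a valid prefix code. No codeword is a prefix of any other codeword.


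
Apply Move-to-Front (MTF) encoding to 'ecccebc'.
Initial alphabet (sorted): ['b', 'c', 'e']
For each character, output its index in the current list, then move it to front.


MTF encoding:
'e': index 2 in ['b', 'c', 'e'] -> ['e', 'b', 'c']
'c': index 2 in ['e', 'b', 'c'] -> ['c', 'e', 'b']
'c': index 0 in ['c', 'e', 'b'] -> ['c', 'e', 'b']
'c': index 0 in ['c', 'e', 'b'] -> ['c', 'e', 'b']
'e': index 1 in ['c', 'e', 'b'] -> ['e', 'c', 'b']
'b': index 2 in ['e', 'c', 'b'] -> ['b', 'e', 'c']
'c': index 2 in ['b', 'e', 'c'] -> ['c', 'b', 'e']


Output: [2, 2, 0, 0, 1, 2, 2]


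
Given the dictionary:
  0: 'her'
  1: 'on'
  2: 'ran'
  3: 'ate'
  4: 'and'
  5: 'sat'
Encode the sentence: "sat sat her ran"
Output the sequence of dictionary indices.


Look up each word in the dictionary:
  'sat' -> 5
  'sat' -> 5
  'her' -> 0
  'ran' -> 2

Encoded: [5, 5, 0, 2]


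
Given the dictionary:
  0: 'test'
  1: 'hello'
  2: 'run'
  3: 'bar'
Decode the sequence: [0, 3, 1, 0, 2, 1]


Look up each index in the dictionary:
  0 -> 'test'
  3 -> 'bar'
  1 -> 'hello'
  0 -> 'test'
  2 -> 'run'
  1 -> 'hello'

Decoded: "test bar hello test run hello"


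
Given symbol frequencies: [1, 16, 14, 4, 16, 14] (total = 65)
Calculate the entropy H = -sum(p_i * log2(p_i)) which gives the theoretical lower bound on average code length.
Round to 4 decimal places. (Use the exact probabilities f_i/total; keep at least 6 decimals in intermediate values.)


Per-symbol terms -p_i * log2(p_i) with p_i = f_i/65:
  p = 1/65 = 0.015385: log2(p) = -6.022368, -p*log2(p) = 0.092652
  p = 16/65 = 0.246154: log2(p) = -2.022368, -p*log2(p) = 0.497814
  p = 14/65 = 0.215385: log2(p) = -2.215013, -p*log2(p) = 0.477080
  p = 4/65 = 0.061538: log2(p) = -4.022368, -p*log2(p) = 0.247530
  p = 16/65 = 0.246154: log2(p) = -2.022368, -p*log2(p) = 0.497814
  p = 14/65 = 0.215385: log2(p) = -2.215013, -p*log2(p) = 0.477080
H = 0.092652 + 0.497814 + 0.477080 + 0.247530 + 0.497814 + 0.477080 = 2.289970

H = 2.29 bits/symbol


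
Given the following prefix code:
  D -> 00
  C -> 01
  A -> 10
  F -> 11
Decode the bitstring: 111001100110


Decoding step by step:
Bits 11 -> F
Bits 10 -> A
Bits 01 -> C
Bits 10 -> A
Bits 01 -> C
Bits 10 -> A


Decoded message: FACACA


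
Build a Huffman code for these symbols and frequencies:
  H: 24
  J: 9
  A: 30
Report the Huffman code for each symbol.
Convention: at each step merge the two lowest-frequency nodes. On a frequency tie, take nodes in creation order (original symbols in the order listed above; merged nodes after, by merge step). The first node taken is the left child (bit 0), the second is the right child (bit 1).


Huffman tree construction:
Step 1: Merge J(9) + H(24) = 33
Step 2: Merge A(30) + (J+H)(33) = 63
Read each symbol's code off the tree from the root (left child = 0, right child = 1).

Codes:
  H: 11 (length 2)
  J: 10 (length 2)
  A: 0 (length 1)
Average code length: 96/63 = 1.5238 bits/symbol


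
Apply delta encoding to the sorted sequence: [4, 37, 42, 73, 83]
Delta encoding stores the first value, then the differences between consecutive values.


First value: 4
Deltas:
  37 - 4 = 33
  42 - 37 = 5
  73 - 42 = 31
  83 - 73 = 10


Delta encoded: [4, 33, 5, 31, 10]


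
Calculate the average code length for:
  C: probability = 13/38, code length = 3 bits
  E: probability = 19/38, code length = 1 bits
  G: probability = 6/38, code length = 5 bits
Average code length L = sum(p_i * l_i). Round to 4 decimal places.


Weighted contributions p_i * l_i:
  C: (13/38) * 3 = 39/38
  E: (19/38) * 1 = 19/38
  G: (6/38) * 5 = 30/38
Sum = (39 + 19 + 30)/38 = 88/38

L = 88/38 = 2.3158 bits/symbol


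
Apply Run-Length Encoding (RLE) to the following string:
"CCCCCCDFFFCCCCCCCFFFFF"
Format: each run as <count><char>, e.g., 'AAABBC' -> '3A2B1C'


Scanning runs left to right:
  i=0: run of 'C' x 6 -> '6C'
  i=6: run of 'D' x 1 -> '1D'
  i=7: run of 'F' x 3 -> '3F'
  i=10: run of 'C' x 7 -> '7C'
  i=17: run of 'F' x 5 -> '5F'

RLE = 6C1D3F7C5F


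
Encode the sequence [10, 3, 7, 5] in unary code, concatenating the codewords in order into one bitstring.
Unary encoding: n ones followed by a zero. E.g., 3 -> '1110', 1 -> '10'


Encode each number as n ones followed by a terminating 0:
  10 -> 11111111110 (11 bits)
  3 -> 1110 (4 bits)
  7 -> 11111110 (8 bits)
  5 -> 111110 (6 bits)
Total length = 11 + 4 + 8 + 6 = 29 bits.

Unary([10, 3, 7, 5]) = 11111111110111011111110111110 (29 bits)


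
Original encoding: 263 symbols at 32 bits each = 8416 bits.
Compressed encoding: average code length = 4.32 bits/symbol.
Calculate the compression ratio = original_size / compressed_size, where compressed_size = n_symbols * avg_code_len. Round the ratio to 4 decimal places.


original_size = n_symbols * orig_bits = 263 * 32 = 8416 bits
compressed_size = n_symbols * avg_code_len = 263 * 4.32 = 1136.16 bits
ratio = original_size / compressed_size = 8416 / 1136.16 = 7.4074

Compression ratio = 7.4074


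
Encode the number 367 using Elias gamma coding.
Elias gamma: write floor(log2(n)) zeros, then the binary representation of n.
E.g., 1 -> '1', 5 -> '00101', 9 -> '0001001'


num_bits = floor(log2(367)) + 1 = 9
leading_zeros = num_bits - 1 = 8
binary(367) = 101101111

Elias gamma(367) = '00000000' + '101101111' = 00000000101101111 (17 bits)


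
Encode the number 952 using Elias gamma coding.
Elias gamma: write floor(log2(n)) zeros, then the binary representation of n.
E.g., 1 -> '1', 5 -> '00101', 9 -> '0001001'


num_bits = floor(log2(952)) + 1 = 10
leading_zeros = num_bits - 1 = 9
binary(952) = 1110111000

Elias gamma(952) = '000000000' + '1110111000' = 0000000001110111000 (19 bits)


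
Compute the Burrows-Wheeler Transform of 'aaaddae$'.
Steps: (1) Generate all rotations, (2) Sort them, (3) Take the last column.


Rotations (sorted):
  0: $aaaddae -> last char: e
  1: aaaddae$ -> last char: $
  2: aaddae$a -> last char: a
  3: addae$aa -> last char: a
  4: ae$aaadd -> last char: d
  5: dae$aaad -> last char: d
  6: ddae$aaa -> last char: a
  7: e$aaadda -> last char: a


BWT = e$aaddaa


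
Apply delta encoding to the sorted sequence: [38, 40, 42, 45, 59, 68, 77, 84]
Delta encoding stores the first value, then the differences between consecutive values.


First value: 38
Deltas:
  40 - 38 = 2
  42 - 40 = 2
  45 - 42 = 3
  59 - 45 = 14
  68 - 59 = 9
  77 - 68 = 9
  84 - 77 = 7


Delta encoded: [38, 2, 2, 3, 14, 9, 9, 7]


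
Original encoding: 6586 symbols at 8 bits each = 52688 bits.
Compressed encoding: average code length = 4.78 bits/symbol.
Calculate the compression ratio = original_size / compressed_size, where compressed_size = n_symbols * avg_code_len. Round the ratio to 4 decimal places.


original_size = n_symbols * orig_bits = 6586 * 8 = 52688 bits
compressed_size = n_symbols * avg_code_len = 6586 * 4.78 = 31481.08 bits
ratio = original_size / compressed_size = 52688 / 31481.08 = 1.6736

Compression ratio = 1.6736


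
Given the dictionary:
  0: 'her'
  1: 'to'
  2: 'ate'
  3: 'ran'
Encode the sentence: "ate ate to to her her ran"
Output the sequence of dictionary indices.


Look up each word in the dictionary:
  'ate' -> 2
  'ate' -> 2
  'to' -> 1
  'to' -> 1
  'her' -> 0
  'her' -> 0
  'ran' -> 3

Encoded: [2, 2, 1, 1, 0, 0, 3]


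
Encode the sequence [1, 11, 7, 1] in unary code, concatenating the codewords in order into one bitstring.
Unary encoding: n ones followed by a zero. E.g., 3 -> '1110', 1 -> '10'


Encode each number as n ones followed by a terminating 0:
  1 -> 10 (2 bits)
  11 -> 111111111110 (12 bits)
  7 -> 11111110 (8 bits)
  1 -> 10 (2 bits)
Total length = 2 + 12 + 8 + 2 = 24 bits.

Unary([1, 11, 7, 1]) = 101111111111101111111010 (24 bits)


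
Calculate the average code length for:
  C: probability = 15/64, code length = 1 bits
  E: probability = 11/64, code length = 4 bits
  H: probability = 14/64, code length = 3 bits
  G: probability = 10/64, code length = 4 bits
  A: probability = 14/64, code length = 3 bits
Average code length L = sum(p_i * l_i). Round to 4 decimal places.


Weighted contributions p_i * l_i:
  C: (15/64) * 1 = 15/64
  E: (11/64) * 4 = 44/64
  H: (14/64) * 3 = 42/64
  G: (10/64) * 4 = 40/64
  A: (14/64) * 3 = 42/64
Sum = (15 + 44 + 42 + 40 + 42)/64 = 183/64

L = 183/64 = 2.8594 bits/symbol


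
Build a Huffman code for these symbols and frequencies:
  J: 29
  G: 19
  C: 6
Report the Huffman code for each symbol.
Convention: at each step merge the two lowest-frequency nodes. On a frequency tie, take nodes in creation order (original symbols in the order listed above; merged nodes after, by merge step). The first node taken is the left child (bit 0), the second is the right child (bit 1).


Huffman tree construction:
Step 1: Merge C(6) + G(19) = 25
Step 2: Merge (C+G)(25) + J(29) = 54
Read each symbol's code off the tree from the root (left child = 0, right child = 1).

Codes:
  J: 1 (length 1)
  G: 01 (length 2)
  C: 00 (length 2)
Average code length: 79/54 = 1.4630 bits/symbol


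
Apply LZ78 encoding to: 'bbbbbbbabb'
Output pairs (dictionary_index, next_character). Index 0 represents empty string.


LZ78 encoding steps:
Dictionary: {0: ''}
Step 1: w='' (idx 0), next='b' -> output (0, 'b'), add 'b' as idx 1
Step 2: w='b' (idx 1), next='b' -> output (1, 'b'), add 'bb' as idx 2
Step 3: w='bb' (idx 2), next='b' -> output (2, 'b'), add 'bbb' as idx 3
Step 4: w='b' (idx 1), next='a' -> output (1, 'a'), add 'ba' as idx 4
Step 5: w='bb' (idx 2), end of input -> output (2, '')


Encoded: [(0, 'b'), (1, 'b'), (2, 'b'), (1, 'a'), (2, '')]


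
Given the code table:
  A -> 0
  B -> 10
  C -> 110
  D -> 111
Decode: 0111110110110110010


Decoding:
0 -> A
111 -> D
110 -> C
110 -> C
110 -> C
110 -> C
0 -> A
10 -> B


Result: ADCCCCAB


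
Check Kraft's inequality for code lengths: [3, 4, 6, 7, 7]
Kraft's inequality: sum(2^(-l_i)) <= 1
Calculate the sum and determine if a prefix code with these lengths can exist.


Sum = 2^(-3) + 2^(-4) + 2^(-6) + 2^(-7) + 2^(-7)
    = 0.125 + 0.0625 + 0.015625 + 0.0078125 + 0.0078125
    = 28/128 = 0.21875
Since 0.21875 <= 1, Kraft's inequality IS satisfied.
A prefix code with these lengths CAN exist.

Kraft sum = 0.21875. Satisfied.


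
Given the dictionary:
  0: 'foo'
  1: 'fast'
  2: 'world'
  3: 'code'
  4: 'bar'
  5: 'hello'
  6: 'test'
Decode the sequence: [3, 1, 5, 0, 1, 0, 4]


Look up each index in the dictionary:
  3 -> 'code'
  1 -> 'fast'
  5 -> 'hello'
  0 -> 'foo'
  1 -> 'fast'
  0 -> 'foo'
  4 -> 'bar'

Decoded: "code fast hello foo fast foo bar"


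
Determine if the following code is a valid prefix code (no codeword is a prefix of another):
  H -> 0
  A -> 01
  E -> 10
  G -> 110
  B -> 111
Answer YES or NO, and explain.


Checking each pair (does one codeword prefix another?):
  H='0' vs A='01': prefix -- VIOLATION

NO -- this is NOT a valid prefix code. H (0) is a prefix of A (01).


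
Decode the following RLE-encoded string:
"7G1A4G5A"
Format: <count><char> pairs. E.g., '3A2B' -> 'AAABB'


Expanding each <count><char> pair:
  7G -> 'GGGGGGG'
  1A -> 'A'
  4G -> 'GGGG'
  5A -> 'AAAAA'

Decoded = GGGGGGGAGGGGAAAAA


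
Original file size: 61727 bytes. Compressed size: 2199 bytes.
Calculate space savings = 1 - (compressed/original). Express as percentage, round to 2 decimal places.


ratio = compressed/original = 2199/61727 = 0.035625
savings = 1 - ratio = 1 - 0.035625 = 0.964375
as a percentage: 0.964375 * 100 = 96.44%

Space savings = 1 - 2199/61727 = 96.44%


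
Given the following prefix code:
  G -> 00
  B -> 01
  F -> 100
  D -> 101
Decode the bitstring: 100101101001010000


Decoding step by step:
Bits 100 -> F
Bits 101 -> D
Bits 101 -> D
Bits 00 -> G
Bits 101 -> D
Bits 00 -> G
Bits 00 -> G


Decoded message: FDDGDGG


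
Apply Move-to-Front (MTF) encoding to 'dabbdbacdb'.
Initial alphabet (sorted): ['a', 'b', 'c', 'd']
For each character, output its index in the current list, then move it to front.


MTF encoding:
'd': index 3 in ['a', 'b', 'c', 'd'] -> ['d', 'a', 'b', 'c']
'a': index 1 in ['d', 'a', 'b', 'c'] -> ['a', 'd', 'b', 'c']
'b': index 2 in ['a', 'd', 'b', 'c'] -> ['b', 'a', 'd', 'c']
'b': index 0 in ['b', 'a', 'd', 'c'] -> ['b', 'a', 'd', 'c']
'd': index 2 in ['b', 'a', 'd', 'c'] -> ['d', 'b', 'a', 'c']
'b': index 1 in ['d', 'b', 'a', 'c'] -> ['b', 'd', 'a', 'c']
'a': index 2 in ['b', 'd', 'a', 'c'] -> ['a', 'b', 'd', 'c']
'c': index 3 in ['a', 'b', 'd', 'c'] -> ['c', 'a', 'b', 'd']
'd': index 3 in ['c', 'a', 'b', 'd'] -> ['d', 'c', 'a', 'b']
'b': index 3 in ['d', 'c', 'a', 'b'] -> ['b', 'd', 'c', 'a']


Output: [3, 1, 2, 0, 2, 1, 2, 3, 3, 3]


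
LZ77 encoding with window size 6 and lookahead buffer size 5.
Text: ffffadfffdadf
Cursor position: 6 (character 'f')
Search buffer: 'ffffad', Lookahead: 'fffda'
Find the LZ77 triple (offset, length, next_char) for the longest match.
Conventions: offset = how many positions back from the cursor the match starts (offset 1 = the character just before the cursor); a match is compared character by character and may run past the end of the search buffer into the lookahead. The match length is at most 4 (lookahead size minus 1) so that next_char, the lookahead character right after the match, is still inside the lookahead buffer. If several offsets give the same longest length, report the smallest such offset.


Try each offset into the search buffer:
  offset=1 (pos 5, char 'd'): match length 0
  offset=2 (pos 4, char 'a'): match length 0
  offset=3 (pos 3, char 'f'): match length 1
  offset=4 (pos 2, char 'f'): match length 2
  offset=5 (pos 1, char 'f'): match length 3
  offset=6 (pos 0, char 'f'): match length 3
Longest match has length 3, found at offsets 5, 6; take the smallest, offset 5.
next_char = character at position 6 + 3 = 9 -> 'd'

Best match: offset=5, length=3 (matching 'fff' starting at position 1)
LZ77 triple: (5, 3, 'd')


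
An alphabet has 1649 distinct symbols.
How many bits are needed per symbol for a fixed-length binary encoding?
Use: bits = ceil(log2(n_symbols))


log2(1649) = 10.6874
Bracket: 2^10 = 1024 < 1649 <= 2^11 = 2048
So ceil(log2(1649)) = 11

bits = ceil(log2(1649)) = ceil(10.6874) = 11 bits


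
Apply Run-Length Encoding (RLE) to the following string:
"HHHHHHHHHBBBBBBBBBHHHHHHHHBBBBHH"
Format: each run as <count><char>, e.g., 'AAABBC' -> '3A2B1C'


Scanning runs left to right:
  i=0: run of 'H' x 9 -> '9H'
  i=9: run of 'B' x 9 -> '9B'
  i=18: run of 'H' x 8 -> '8H'
  i=26: run of 'B' x 4 -> '4B'
  i=30: run of 'H' x 2 -> '2H'

RLE = 9H9B8H4B2H


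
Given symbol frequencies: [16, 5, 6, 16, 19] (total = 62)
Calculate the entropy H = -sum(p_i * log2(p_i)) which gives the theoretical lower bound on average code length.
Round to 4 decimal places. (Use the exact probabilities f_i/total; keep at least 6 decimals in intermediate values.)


Per-symbol terms -p_i * log2(p_i) with p_i = f_i/62:
  p = 16/62 = 0.258065: log2(p) = -1.954196, -p*log2(p) = 0.504309
  p = 5/62 = 0.080645: log2(p) = -3.632268, -p*log2(p) = 0.292925
  p = 6/62 = 0.096774: log2(p) = -3.369234, -p*log2(p) = 0.326055
  p = 16/62 = 0.258065: log2(p) = -1.954196, -p*log2(p) = 0.504309
  p = 19/62 = 0.306452: log2(p) = -1.706269, -p*log2(p) = 0.522889
H = 0.504309 + 0.292925 + 0.326055 + 0.504309 + 0.522889 = 2.150487

H = 2.1505 bits/symbol


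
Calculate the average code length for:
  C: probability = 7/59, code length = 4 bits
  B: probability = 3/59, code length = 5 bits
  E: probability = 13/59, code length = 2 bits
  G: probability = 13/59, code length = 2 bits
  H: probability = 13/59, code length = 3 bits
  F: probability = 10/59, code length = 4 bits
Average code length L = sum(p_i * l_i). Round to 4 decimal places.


Weighted contributions p_i * l_i:
  C: (7/59) * 4 = 28/59
  B: (3/59) * 5 = 15/59
  E: (13/59) * 2 = 26/59
  G: (13/59) * 2 = 26/59
  H: (13/59) * 3 = 39/59
  F: (10/59) * 4 = 40/59
Sum = (28 + 15 + 26 + 26 + 39 + 40)/59 = 174/59

L = 174/59 = 2.9492 bits/symbol


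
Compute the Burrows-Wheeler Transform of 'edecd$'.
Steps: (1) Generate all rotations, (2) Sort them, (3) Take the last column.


Rotations (sorted):
  0: $edecd -> last char: d
  1: cd$ede -> last char: e
  2: d$edec -> last char: c
  3: decd$e -> last char: e
  4: ecd$ed -> last char: d
  5: edecd$ -> last char: $


BWT = deced$


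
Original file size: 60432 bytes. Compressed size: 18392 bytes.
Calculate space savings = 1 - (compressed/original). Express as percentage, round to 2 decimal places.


ratio = compressed/original = 18392/60432 = 0.304342
savings = 1 - ratio = 1 - 0.304342 = 0.695658
as a percentage: 0.695658 * 100 = 69.57%

Space savings = 1 - 18392/60432 = 69.57%


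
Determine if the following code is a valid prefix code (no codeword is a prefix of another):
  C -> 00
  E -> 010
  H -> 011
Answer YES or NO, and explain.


Checking each pair (does one codeword prefix another?):
  C='00' vs E='010': no prefix
  C='00' vs H='011': no prefix
  E='010' vs C='00': no prefix
  E='010' vs H='011': no prefix
  H='011' vs C='00': no prefix
  H='011' vs E='010': no prefix
No violation found over all pairs.

YES -- this is a valid prefix code. No codeword is a prefix of any other codeword.


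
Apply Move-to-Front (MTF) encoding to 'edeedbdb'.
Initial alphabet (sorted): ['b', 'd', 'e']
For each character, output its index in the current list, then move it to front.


MTF encoding:
'e': index 2 in ['b', 'd', 'e'] -> ['e', 'b', 'd']
'd': index 2 in ['e', 'b', 'd'] -> ['d', 'e', 'b']
'e': index 1 in ['d', 'e', 'b'] -> ['e', 'd', 'b']
'e': index 0 in ['e', 'd', 'b'] -> ['e', 'd', 'b']
'd': index 1 in ['e', 'd', 'b'] -> ['d', 'e', 'b']
'b': index 2 in ['d', 'e', 'b'] -> ['b', 'd', 'e']
'd': index 1 in ['b', 'd', 'e'] -> ['d', 'b', 'e']
'b': index 1 in ['d', 'b', 'e'] -> ['b', 'd', 'e']


Output: [2, 2, 1, 0, 1, 2, 1, 1]


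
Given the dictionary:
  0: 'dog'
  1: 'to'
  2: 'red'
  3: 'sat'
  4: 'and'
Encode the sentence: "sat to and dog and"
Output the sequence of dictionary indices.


Look up each word in the dictionary:
  'sat' -> 3
  'to' -> 1
  'and' -> 4
  'dog' -> 0
  'and' -> 4

Encoded: [3, 1, 4, 0, 4]


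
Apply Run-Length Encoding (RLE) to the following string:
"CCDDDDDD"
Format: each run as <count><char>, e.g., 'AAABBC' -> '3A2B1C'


Scanning runs left to right:
  i=0: run of 'C' x 2 -> '2C'
  i=2: run of 'D' x 6 -> '6D'

RLE = 2C6D


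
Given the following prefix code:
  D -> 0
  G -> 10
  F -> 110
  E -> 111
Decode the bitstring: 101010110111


Decoding step by step:
Bits 10 -> G
Bits 10 -> G
Bits 10 -> G
Bits 110 -> F
Bits 111 -> E


Decoded message: GGGFE


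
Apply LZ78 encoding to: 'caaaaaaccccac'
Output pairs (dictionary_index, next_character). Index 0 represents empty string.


LZ78 encoding steps:
Dictionary: {0: ''}
Step 1: w='' (idx 0), next='c' -> output (0, 'c'), add 'c' as idx 1
Step 2: w='' (idx 0), next='a' -> output (0, 'a'), add 'a' as idx 2
Step 3: w='a' (idx 2), next='a' -> output (2, 'a'), add 'aa' as idx 3
Step 4: w='aa' (idx 3), next='a' -> output (3, 'a'), add 'aaa' as idx 4
Step 5: w='c' (idx 1), next='c' -> output (1, 'c'), add 'cc' as idx 5
Step 6: w='cc' (idx 5), next='a' -> output (5, 'a'), add 'cca' as idx 6
Step 7: w='c' (idx 1), end of input -> output (1, '')


Encoded: [(0, 'c'), (0, 'a'), (2, 'a'), (3, 'a'), (1, 'c'), (5, 'a'), (1, '')]


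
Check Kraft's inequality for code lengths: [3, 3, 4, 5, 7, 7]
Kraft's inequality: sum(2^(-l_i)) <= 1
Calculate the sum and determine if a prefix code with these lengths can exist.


Sum = 2^(-3) + 2^(-3) + 2^(-4) + 2^(-5) + 2^(-7) + 2^(-7)
    = 0.125 + 0.125 + 0.0625 + 0.03125 + 0.0078125 + 0.0078125
    = 46/128 = 0.359375
Since 0.359375 <= 1, Kraft's inequality IS satisfied.
A prefix code with these lengths CAN exist.

Kraft sum = 0.359375. Satisfied.


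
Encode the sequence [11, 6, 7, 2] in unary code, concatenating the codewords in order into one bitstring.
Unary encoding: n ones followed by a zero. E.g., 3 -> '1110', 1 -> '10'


Encode each number as n ones followed by a terminating 0:
  11 -> 111111111110 (12 bits)
  6 -> 1111110 (7 bits)
  7 -> 11111110 (8 bits)
  2 -> 110 (3 bits)
Total length = 12 + 7 + 8 + 3 = 30 bits.

Unary([11, 6, 7, 2]) = 111111111110111111011111110110 (30 bits)


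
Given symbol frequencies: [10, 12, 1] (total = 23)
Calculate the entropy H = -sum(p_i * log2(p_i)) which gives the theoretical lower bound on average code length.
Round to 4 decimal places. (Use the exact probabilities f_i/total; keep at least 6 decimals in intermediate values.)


Per-symbol terms -p_i * log2(p_i) with p_i = f_i/23:
  p = 10/23 = 0.434783: log2(p) = -1.201634, -p*log2(p) = 0.522450
  p = 12/23 = 0.521739: log2(p) = -0.938599, -p*log2(p) = 0.489704
  p = 1/23 = 0.043478: log2(p) = -4.523562, -p*log2(p) = 0.196677
H = 0.522450 + 0.489704 + 0.196677 = 1.208831

H = 1.2088 bits/symbol


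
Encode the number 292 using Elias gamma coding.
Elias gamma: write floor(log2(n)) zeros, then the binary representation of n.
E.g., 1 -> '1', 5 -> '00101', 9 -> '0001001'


num_bits = floor(log2(292)) + 1 = 9
leading_zeros = num_bits - 1 = 8
binary(292) = 100100100

Elias gamma(292) = '00000000' + '100100100' = 00000000100100100 (17 bits)


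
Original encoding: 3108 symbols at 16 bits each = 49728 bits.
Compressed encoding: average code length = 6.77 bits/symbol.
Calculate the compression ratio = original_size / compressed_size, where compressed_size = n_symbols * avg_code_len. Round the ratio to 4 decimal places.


original_size = n_symbols * orig_bits = 3108 * 16 = 49728 bits
compressed_size = n_symbols * avg_code_len = 3108 * 6.77 = 21041.16 bits
ratio = original_size / compressed_size = 49728 / 21041.16 = 2.3634

Compression ratio = 2.3634


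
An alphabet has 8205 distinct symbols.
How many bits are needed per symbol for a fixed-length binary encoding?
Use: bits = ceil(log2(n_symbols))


log2(8205) = 13.0023
Bracket: 2^13 = 8192 < 8205 <= 2^14 = 16384
So ceil(log2(8205)) = 14

bits = ceil(log2(8205)) = ceil(13.0023) = 14 bits


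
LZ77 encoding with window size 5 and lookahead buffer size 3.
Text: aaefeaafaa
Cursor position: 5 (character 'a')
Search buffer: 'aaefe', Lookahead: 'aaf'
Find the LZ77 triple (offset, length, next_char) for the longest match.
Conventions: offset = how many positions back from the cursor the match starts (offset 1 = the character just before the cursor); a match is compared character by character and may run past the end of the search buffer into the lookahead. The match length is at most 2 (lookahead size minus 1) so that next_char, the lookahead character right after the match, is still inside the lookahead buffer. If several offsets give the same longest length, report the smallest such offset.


Try each offset into the search buffer:
  offset=1 (pos 4, char 'e'): match length 0
  offset=2 (pos 3, char 'f'): match length 0
  offset=3 (pos 2, char 'e'): match length 0
  offset=4 (pos 1, char 'a'): match length 1
  offset=5 (pos 0, char 'a'): match length 2
Longest match has length 2 at offset 5.
next_char = character at position 5 + 2 = 7 -> 'f'

Best match: offset=5, length=2 (matching 'aa' starting at position 0)
LZ77 triple: (5, 2, 'f')


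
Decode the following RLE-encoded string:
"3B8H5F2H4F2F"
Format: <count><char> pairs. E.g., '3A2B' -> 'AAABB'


Expanding each <count><char> pair:
  3B -> 'BBB'
  8H -> 'HHHHHHHH'
  5F -> 'FFFFF'
  2H -> 'HH'
  4F -> 'FFFF'
  2F -> 'FF'

Decoded = BBBHHHHHHHHFFFFFHHFFFFFF


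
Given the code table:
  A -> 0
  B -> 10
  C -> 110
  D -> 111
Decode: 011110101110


Decoding:
0 -> A
111 -> D
10 -> B
10 -> B
111 -> D
0 -> A


Result: ADBBDA


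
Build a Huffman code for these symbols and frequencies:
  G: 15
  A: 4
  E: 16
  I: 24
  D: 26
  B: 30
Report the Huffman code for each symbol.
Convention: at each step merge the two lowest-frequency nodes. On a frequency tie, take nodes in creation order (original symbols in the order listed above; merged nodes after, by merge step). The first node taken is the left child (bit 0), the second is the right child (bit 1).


Huffman tree construction:
Step 1: Merge A(4) + G(15) = 19
Step 2: Merge E(16) + (A+G)(19) = 35
Step 3: Merge I(24) + D(26) = 50
Step 4: Merge B(30) + (E+(A+G))(35) = 65
Step 5: Merge (I+D)(50) + (B+(E+(A+G)))(65) = 115
Read each symbol's code off the tree from the root (left child = 0, right child = 1).

Codes:
  G: 1111 (length 4)
  A: 1110 (length 4)
  E: 110 (length 3)
  I: 00 (length 2)
  D: 01 (length 2)
  B: 10 (length 2)
Average code length: 284/115 = 2.4696 bits/symbol


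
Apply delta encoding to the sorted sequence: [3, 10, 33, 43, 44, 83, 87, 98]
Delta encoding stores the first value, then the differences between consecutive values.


First value: 3
Deltas:
  10 - 3 = 7
  33 - 10 = 23
  43 - 33 = 10
  44 - 43 = 1
  83 - 44 = 39
  87 - 83 = 4
  98 - 87 = 11


Delta encoded: [3, 7, 23, 10, 1, 39, 4, 11]


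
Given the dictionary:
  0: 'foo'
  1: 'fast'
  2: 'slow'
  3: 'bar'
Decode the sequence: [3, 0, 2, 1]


Look up each index in the dictionary:
  3 -> 'bar'
  0 -> 'foo'
  2 -> 'slow'
  1 -> 'fast'

Decoded: "bar foo slow fast"


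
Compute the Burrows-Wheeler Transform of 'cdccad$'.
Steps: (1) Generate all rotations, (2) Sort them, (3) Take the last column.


Rotations (sorted):
  0: $cdccad -> last char: d
  1: ad$cdcc -> last char: c
  2: cad$cdc -> last char: c
  3: ccad$cd -> last char: d
  4: cdccad$ -> last char: $
  5: d$cdcca -> last char: a
  6: dccad$c -> last char: c


BWT = dccd$ac


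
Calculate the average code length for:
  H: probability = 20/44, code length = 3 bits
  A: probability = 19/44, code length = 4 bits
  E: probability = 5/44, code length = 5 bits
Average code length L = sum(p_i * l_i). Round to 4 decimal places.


Weighted contributions p_i * l_i:
  H: (20/44) * 3 = 60/44
  A: (19/44) * 4 = 76/44
  E: (5/44) * 5 = 25/44
Sum = (60 + 76 + 25)/44 = 161/44

L = 161/44 = 3.6591 bits/symbol


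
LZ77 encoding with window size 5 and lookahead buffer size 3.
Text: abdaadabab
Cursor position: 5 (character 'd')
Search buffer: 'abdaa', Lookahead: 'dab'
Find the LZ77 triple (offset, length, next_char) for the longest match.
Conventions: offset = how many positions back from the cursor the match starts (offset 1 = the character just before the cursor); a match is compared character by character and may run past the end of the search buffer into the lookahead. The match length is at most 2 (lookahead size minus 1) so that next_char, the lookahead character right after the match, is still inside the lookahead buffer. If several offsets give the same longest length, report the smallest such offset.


Try each offset into the search buffer:
  offset=1 (pos 4, char 'a'): match length 0
  offset=2 (pos 3, char 'a'): match length 0
  offset=3 (pos 2, char 'd'): match length 2
  offset=4 (pos 1, char 'b'): match length 0
  offset=5 (pos 0, char 'a'): match length 0
Longest match has length 2 at offset 3.
next_char = character at position 5 + 2 = 7 -> 'b'

Best match: offset=3, length=2 (matching 'da' starting at position 2)
LZ77 triple: (3, 2, 'b')


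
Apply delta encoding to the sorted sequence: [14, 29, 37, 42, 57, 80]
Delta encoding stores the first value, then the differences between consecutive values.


First value: 14
Deltas:
  29 - 14 = 15
  37 - 29 = 8
  42 - 37 = 5
  57 - 42 = 15
  80 - 57 = 23


Delta encoded: [14, 15, 8, 5, 15, 23]


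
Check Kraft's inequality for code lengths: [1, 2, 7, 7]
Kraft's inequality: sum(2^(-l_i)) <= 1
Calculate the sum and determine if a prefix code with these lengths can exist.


Sum = 2^(-1) + 2^(-2) + 2^(-7) + 2^(-7)
    = 0.5 + 0.25 + 0.0078125 + 0.0078125
    = 98/128 = 0.765625
Since 0.765625 <= 1, Kraft's inequality IS satisfied.
A prefix code with these lengths CAN exist.

Kraft sum = 0.765625. Satisfied.


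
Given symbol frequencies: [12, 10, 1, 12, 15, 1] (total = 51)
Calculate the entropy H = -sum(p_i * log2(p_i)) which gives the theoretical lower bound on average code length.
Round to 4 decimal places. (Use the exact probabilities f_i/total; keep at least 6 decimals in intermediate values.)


Per-symbol terms -p_i * log2(p_i) with p_i = f_i/51:
  p = 12/51 = 0.235294: log2(p) = -2.087463, -p*log2(p) = 0.491168
  p = 10/51 = 0.196078: log2(p) = -2.350497, -p*log2(p) = 0.460882
  p = 1/51 = 0.019608: log2(p) = -5.672425, -p*log2(p) = 0.111224
  p = 12/51 = 0.235294: log2(p) = -2.087463, -p*log2(p) = 0.491168
  p = 15/51 = 0.294118: log2(p) = -1.765535, -p*log2(p) = 0.519275
  p = 1/51 = 0.019608: log2(p) = -5.672425, -p*log2(p) = 0.111224
H = 0.491168 + 0.460882 + 0.111224 + 0.491168 + 0.519275 + 0.111224 = 2.184941

H = 2.1849 bits/symbol


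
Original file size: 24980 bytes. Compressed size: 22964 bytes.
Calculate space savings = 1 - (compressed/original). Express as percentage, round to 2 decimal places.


ratio = compressed/original = 22964/24980 = 0.919295
savings = 1 - ratio = 1 - 0.919295 = 0.080705
as a percentage: 0.080705 * 100 = 8.07%

Space savings = 1 - 22964/24980 = 8.07%


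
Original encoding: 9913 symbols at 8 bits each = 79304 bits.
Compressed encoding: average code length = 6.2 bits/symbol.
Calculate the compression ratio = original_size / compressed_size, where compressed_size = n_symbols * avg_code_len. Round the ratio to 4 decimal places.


original_size = n_symbols * orig_bits = 9913 * 8 = 79304 bits
compressed_size = n_symbols * avg_code_len = 9913 * 6.2 = 61460.6 bits
ratio = original_size / compressed_size = 79304 / 61460.6 = 1.2903

Compression ratio = 1.2903


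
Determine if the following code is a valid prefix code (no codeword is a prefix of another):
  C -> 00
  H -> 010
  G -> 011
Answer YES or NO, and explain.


Checking each pair (does one codeword prefix another?):
  C='00' vs H='010': no prefix
  C='00' vs G='011': no prefix
  H='010' vs C='00': no prefix
  H='010' vs G='011': no prefix
  G='011' vs C='00': no prefix
  G='011' vs H='010': no prefix
No violation found over all pairs.

YES -- this is a valid prefix code. No codeword is a prefix of any other codeword.


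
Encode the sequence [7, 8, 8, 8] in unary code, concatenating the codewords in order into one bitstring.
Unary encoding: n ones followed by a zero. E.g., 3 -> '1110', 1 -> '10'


Encode each number as n ones followed by a terminating 0:
  7 -> 11111110 (8 bits)
  8 -> 111111110 (9 bits)
  8 -> 111111110 (9 bits)
  8 -> 111111110 (9 bits)
Total length = 8 + 9 + 9 + 9 = 35 bits.

Unary([7, 8, 8, 8]) = 11111110111111110111111110111111110 (35 bits)


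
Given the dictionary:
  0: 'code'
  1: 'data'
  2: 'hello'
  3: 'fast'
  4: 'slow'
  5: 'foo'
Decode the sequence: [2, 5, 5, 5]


Look up each index in the dictionary:
  2 -> 'hello'
  5 -> 'foo'
  5 -> 'foo'
  5 -> 'foo'

Decoded: "hello foo foo foo"


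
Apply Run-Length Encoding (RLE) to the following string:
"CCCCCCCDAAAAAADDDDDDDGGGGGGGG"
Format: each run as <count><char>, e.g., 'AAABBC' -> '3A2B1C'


Scanning runs left to right:
  i=0: run of 'C' x 7 -> '7C'
  i=7: run of 'D' x 1 -> '1D'
  i=8: run of 'A' x 6 -> '6A'
  i=14: run of 'D' x 7 -> '7D'
  i=21: run of 'G' x 8 -> '8G'

RLE = 7C1D6A7D8G


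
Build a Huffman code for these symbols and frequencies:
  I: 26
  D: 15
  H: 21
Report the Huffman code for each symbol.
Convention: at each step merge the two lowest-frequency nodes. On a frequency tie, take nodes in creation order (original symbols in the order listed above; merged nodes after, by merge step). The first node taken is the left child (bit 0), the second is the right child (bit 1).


Huffman tree construction:
Step 1: Merge D(15) + H(21) = 36
Step 2: Merge I(26) + (D+H)(36) = 62
Read each symbol's code off the tree from the root (left child = 0, right child = 1).

Codes:
  I: 0 (length 1)
  D: 10 (length 2)
  H: 11 (length 2)
Average code length: 98/62 = 1.5806 bits/symbol


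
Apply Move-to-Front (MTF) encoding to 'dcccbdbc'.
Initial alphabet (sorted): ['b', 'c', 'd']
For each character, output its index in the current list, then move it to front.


MTF encoding:
'd': index 2 in ['b', 'c', 'd'] -> ['d', 'b', 'c']
'c': index 2 in ['d', 'b', 'c'] -> ['c', 'd', 'b']
'c': index 0 in ['c', 'd', 'b'] -> ['c', 'd', 'b']
'c': index 0 in ['c', 'd', 'b'] -> ['c', 'd', 'b']
'b': index 2 in ['c', 'd', 'b'] -> ['b', 'c', 'd']
'd': index 2 in ['b', 'c', 'd'] -> ['d', 'b', 'c']
'b': index 1 in ['d', 'b', 'c'] -> ['b', 'd', 'c']
'c': index 2 in ['b', 'd', 'c'] -> ['c', 'b', 'd']


Output: [2, 2, 0, 0, 2, 2, 1, 2]


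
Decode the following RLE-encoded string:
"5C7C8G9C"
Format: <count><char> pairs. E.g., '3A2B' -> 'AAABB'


Expanding each <count><char> pair:
  5C -> 'CCCCC'
  7C -> 'CCCCCCC'
  8G -> 'GGGGGGGG'
  9C -> 'CCCCCCCCC'

Decoded = CCCCCCCCCCCCGGGGGGGGCCCCCCCCC


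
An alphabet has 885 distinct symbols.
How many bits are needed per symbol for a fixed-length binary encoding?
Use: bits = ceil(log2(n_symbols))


log2(885) = 9.7895
Bracket: 2^9 = 512 < 885 <= 2^10 = 1024
So ceil(log2(885)) = 10

bits = ceil(log2(885)) = ceil(9.7895) = 10 bits


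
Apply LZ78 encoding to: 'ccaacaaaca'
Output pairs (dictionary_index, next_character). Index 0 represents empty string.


LZ78 encoding steps:
Dictionary: {0: ''}
Step 1: w='' (idx 0), next='c' -> output (0, 'c'), add 'c' as idx 1
Step 2: w='c' (idx 1), next='a' -> output (1, 'a'), add 'ca' as idx 2
Step 3: w='' (idx 0), next='a' -> output (0, 'a'), add 'a' as idx 3
Step 4: w='ca' (idx 2), next='a' -> output (2, 'a'), add 'caa' as idx 4
Step 5: w='a' (idx 3), next='c' -> output (3, 'c'), add 'ac' as idx 5
Step 6: w='a' (idx 3), end of input -> output (3, '')


Encoded: [(0, 'c'), (1, 'a'), (0, 'a'), (2, 'a'), (3, 'c'), (3, '')]


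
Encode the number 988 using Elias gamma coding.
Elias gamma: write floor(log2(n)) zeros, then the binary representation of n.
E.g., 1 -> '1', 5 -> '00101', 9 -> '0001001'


num_bits = floor(log2(988)) + 1 = 10
leading_zeros = num_bits - 1 = 9
binary(988) = 1111011100

Elias gamma(988) = '000000000' + '1111011100' = 0000000001111011100 (19 bits)


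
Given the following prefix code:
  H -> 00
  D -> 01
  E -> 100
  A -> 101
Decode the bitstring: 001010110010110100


Decoding step by step:
Bits 00 -> H
Bits 101 -> A
Bits 01 -> D
Bits 100 -> E
Bits 101 -> A
Bits 101 -> A
Bits 00 -> H


Decoded message: HADEAAH


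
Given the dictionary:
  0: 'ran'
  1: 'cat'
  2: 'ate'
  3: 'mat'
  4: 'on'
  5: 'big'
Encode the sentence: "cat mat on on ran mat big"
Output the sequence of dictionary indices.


Look up each word in the dictionary:
  'cat' -> 1
  'mat' -> 3
  'on' -> 4
  'on' -> 4
  'ran' -> 0
  'mat' -> 3
  'big' -> 5

Encoded: [1, 3, 4, 4, 0, 3, 5]


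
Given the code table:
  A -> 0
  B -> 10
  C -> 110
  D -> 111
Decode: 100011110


Decoding:
10 -> B
0 -> A
0 -> A
111 -> D
10 -> B


Result: BAADB


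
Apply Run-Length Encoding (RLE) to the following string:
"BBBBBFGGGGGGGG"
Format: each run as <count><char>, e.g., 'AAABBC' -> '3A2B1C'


Scanning runs left to right:
  i=0: run of 'B' x 5 -> '5B'
  i=5: run of 'F' x 1 -> '1F'
  i=6: run of 'G' x 8 -> '8G'

RLE = 5B1F8G


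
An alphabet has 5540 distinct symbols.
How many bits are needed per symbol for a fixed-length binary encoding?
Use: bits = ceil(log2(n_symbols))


log2(5540) = 12.4357
Bracket: 2^12 = 4096 < 5540 <= 2^13 = 8192
So ceil(log2(5540)) = 13

bits = ceil(log2(5540)) = ceil(12.4357) = 13 bits


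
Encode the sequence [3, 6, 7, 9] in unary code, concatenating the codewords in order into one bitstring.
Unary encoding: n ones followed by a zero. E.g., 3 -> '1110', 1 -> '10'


Encode each number as n ones followed by a terminating 0:
  3 -> 1110 (4 bits)
  6 -> 1111110 (7 bits)
  7 -> 11111110 (8 bits)
  9 -> 1111111110 (10 bits)
Total length = 4 + 7 + 8 + 10 = 29 bits.

Unary([3, 6, 7, 9]) = 11101111110111111101111111110 (29 bits)


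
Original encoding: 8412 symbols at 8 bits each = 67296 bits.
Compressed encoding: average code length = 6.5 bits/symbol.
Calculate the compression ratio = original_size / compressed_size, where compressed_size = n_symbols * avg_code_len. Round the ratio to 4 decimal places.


original_size = n_symbols * orig_bits = 8412 * 8 = 67296 bits
compressed_size = n_symbols * avg_code_len = 8412 * 6.5 = 54678.0 bits
ratio = original_size / compressed_size = 67296 / 54678.0 = 1.2308

Compression ratio = 1.2308


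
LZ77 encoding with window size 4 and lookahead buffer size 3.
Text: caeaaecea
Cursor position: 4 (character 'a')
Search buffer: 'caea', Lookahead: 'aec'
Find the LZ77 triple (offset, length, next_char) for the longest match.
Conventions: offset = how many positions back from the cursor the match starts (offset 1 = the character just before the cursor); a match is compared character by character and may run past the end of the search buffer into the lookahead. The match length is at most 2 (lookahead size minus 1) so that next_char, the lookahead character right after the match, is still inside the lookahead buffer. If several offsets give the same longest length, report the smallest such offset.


Try each offset into the search buffer:
  offset=1 (pos 3, char 'a'): match length 1
  offset=2 (pos 2, char 'e'): match length 0
  offset=3 (pos 1, char 'a'): match length 2
  offset=4 (pos 0, char 'c'): match length 0
Longest match has length 2 at offset 3.
next_char = character at position 4 + 2 = 6 -> 'c'

Best match: offset=3, length=2 (matching 'ae' starting at position 1)
LZ77 triple: (3, 2, 'c')
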